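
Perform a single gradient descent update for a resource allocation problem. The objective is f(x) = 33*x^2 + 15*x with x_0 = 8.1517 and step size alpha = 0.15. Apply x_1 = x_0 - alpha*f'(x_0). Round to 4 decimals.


We compute the gradient at x_0 and apply the update.
f'(x) = 66*x + 15
f'(8.1517) = 66*8.1517 + 15 = 553.0122
x_1 = 8.1517 - 0.15*553.0122 = -74.8001


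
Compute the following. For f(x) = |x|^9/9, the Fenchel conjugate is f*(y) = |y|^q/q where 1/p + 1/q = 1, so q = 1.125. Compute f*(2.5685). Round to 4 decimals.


The conjugate exponent q satisfies 1/p + 1/q = 1.
p = 9, so q = 9/(9 - 1) = 1.125
|y|^q = 2.5685^1.125 = 2.8899
f*(2.5685) = 2.8899 / 1.125 = 2.5688


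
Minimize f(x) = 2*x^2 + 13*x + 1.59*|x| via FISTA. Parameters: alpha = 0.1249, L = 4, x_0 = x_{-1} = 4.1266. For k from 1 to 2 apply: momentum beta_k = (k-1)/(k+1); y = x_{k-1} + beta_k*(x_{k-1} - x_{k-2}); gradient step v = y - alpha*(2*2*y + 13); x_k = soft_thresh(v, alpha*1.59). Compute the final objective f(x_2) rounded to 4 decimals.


FISTA on f(x) = 2*x^2 + 13*x + 1.59*|x|
L = 4, alpha = 0.1249
Iteration 1: beta = 0.0, y = 4.1266 + 0.0*(4.1266 - 4.1266) = 4.1266
  grad(y) = 29.5064, v = y - alpha*grad = 0.4413
  prox(v) = soft_thresh(0.4413, 0.1986) = 0.2427
Iteration 2: beta = 0.3333, y = 0.2427 + 0.3333*(0.2427 - 4.1266) = -1.052
  grad(y) = 8.7921, v = y - alpha*grad = -2.1501
  prox(v) = soft_thresh(-2.1501, 0.1986) = -1.9515
f(x_2) = 2*(-1.9515)^2 + 13*(-1.9515) + 1.59*|-1.9515| = -14.65


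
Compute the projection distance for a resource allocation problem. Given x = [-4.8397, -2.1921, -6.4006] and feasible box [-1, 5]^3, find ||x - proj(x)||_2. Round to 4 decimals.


Project each component onto [-1, 5].
clip(-4.8397) = -1.0, clip(-2.1921) = -1.0, clip(-6.4006) = -1.0
Projection = [-1.0, -1.0, -1.0]
Squared diffs: [14.7433, 1.4211, 29.1665]
Distance = sqrt(45.3309) = 6.7328


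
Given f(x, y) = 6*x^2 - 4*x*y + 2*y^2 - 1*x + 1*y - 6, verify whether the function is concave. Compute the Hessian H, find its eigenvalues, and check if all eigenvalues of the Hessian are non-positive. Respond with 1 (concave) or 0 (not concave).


The Hessian of f(x,y) = 6*x^2 - 4*x*y + 2*y^2 - 1*x + 1*y - 6 is:
H = [[12, -4], [-4, 4]]
Trace = 12 + 4 = 16
Determinant = 12*4 - (-4)^2 = 32
Discriminant = (16)^2 - 4*32 = 128.0
Eigenvalues: lambda_1 = 2.3431, lambda_2 = 13.6569
The function is not concave.

0


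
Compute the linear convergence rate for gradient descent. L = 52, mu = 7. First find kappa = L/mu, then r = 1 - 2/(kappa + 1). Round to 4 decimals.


Step 1: Compute the condition number.
kappa = L/mu = 52/7 = 7.4286
Step 2: Compute the convergence rate.
r = 1 - 2/(kappa + 1) = 1 - 2*mu/(L + mu) = (L - mu)/(L + mu) = 45/59 = 0.7627


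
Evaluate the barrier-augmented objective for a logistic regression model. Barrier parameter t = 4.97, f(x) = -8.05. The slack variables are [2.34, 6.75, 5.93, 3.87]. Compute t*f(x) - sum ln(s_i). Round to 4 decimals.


Step 1: Compute log-barrier.
ln values: [0.8502, 1.9095, 1.78, 1.3533]
phi = -(0.8502 + 1.9095 + 1.78 + 1.3533) = -5.893
Step 2: Compute augmented objective.
t*f(x) = 4.97*-8.05 = -40.0085
Total = -40.0085 - 5.893 = -45.9015


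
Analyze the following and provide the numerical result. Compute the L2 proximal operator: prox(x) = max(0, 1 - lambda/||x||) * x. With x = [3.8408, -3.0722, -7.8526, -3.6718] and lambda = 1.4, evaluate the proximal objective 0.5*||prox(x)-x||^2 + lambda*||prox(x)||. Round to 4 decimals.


Step 1: Compute ||x||.
||x|| = 9.9667
Step 2: Compute scaling factor.
scale = max(0, 1 - 1.4/9.9667) = 0.8595
Step 3: prox(x) = [3.3013, -2.6407, -6.7496, -3.156]
||prox(x)|| = 8.5667
Step 4: Proximal objective.
0.5*||prox-x||^2 = 0.98
lambda*||prox|| = 11.9934
Total = 12.9734


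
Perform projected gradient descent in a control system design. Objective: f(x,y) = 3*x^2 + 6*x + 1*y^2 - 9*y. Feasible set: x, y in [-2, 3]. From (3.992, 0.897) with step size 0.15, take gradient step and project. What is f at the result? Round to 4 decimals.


Step 1: Compute gradient at (3.992, 0.897).
grad_x = 2*3*3.992 + 6 = 29.952
grad_y = 2*1*0.897 - 9 = -7.206
Step 2: Gradient step.
x_raw = 3.992 - 0.15*29.952 = -0.5008
y_raw = 0.897 - 0.15*-7.206 = 1.9779
Step 3: Project onto [-2, 3].
x_proj = clip(-0.5008) = -0.5008
y_proj = clip(1.9779) = 1.9779
Step 4: Evaluate f.
f(-0.5008, 1.9779) = -16.1414


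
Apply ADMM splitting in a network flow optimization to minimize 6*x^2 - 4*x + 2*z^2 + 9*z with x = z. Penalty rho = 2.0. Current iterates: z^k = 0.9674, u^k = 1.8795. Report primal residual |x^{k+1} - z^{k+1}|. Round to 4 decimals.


ADMM iteration with rho = 2.0, z^k = 0.9674, u^k = 1.8795
Step 1: x-update.
Minimize 6*x^2 - 4*x + (2.0/2)*(x - 0.9674 + 1.8795)^2
FOC: (2*6 + 2.0)*x = 4 + 2.0*(0.9674 - 1.8795)
x^{k+1} = 0.1554
Step 2: z-update.
Minimize 2*z^2 + 9*z + (2.0/2)*(0.1554 - z + 1.8795)^2
FOC: (2*2 + 2.0)*z = -9 + 2.0*(0.1554 + 1.8795)
z^{k+1} = -0.8217
Step 3: u-update.
u^{k+1} = 1.8795 + 0.1554 + 0.8217 = 2.8566
Step 4: Primal residual = |0.1554 + 0.8217| = 0.9771


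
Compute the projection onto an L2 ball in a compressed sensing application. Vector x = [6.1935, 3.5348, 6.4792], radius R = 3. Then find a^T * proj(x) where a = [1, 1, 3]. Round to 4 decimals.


Step 1: Compute ||x|| (intermediates to 6 decimals).
||x|| = sqrt(6.1935^2 + 3.5348^2 + 6.4792^2) = 9.635055
Step 2: Project.
Since ||x|| > R, scale = R/||x|| = 3/9.635055 = 0.311363, proj(x) = scale * x
proj(x) = [1.928427, 1.100606, 2.017383]
Step 3: Dot product.
a^T * proj(x) = 1*1.928427 + 1*1.100606 + 3*2.017383 = 9.0812


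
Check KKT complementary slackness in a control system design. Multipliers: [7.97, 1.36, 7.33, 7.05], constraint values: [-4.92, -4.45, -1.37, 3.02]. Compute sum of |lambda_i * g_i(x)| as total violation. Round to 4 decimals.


KKT complementary slackness check:
lambda_1 * g_1 = 7.97 * -4.92 = -39.2124
lambda_2 * g_2 = 1.36 * -4.45 = -6.052
lambda_3 * g_3 = 7.33 * -1.37 = -10.0421
lambda_4 * g_4 = 7.05 * 3.02 = 21.291
Total violation = 39.2124 + 6.052 + 10.0421 + 21.291 = 76.5975


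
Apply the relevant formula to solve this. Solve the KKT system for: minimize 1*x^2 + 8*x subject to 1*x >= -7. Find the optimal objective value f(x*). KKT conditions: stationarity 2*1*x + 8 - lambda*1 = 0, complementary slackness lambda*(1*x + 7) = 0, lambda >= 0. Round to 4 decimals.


Step 1: Try lambda = 0 (constraint inactive).
Stationarity: 2*1*x + 8 = 0
x* = -8/(2*1) = -4.0
Check constraint: 1*-4.0 = -4.0 >= -7 -- satisfied.
Step 2: Compute optimal value.
f(x*) = 1*(-4.0)^2 + 8*(-4.0) = -16.0


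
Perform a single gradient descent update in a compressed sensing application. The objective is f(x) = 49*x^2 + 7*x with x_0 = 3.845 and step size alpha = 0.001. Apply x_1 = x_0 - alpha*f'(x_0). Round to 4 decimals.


We compute the gradient at x_0 and apply the update.
f'(x) = 98*x + 7
f'(3.845) = 98*3.845 + 7 = 383.81
x_1 = 3.845 - 0.001*383.81 = 3.4612


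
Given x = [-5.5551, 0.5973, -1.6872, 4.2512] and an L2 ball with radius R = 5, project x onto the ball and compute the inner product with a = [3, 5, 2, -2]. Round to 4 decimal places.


Step 1: Compute ||x|| (intermediates to 6 decimals).
||x|| = sqrt((-5.5551)^2 + 0.5973^2 + (-1.6872)^2 + 4.2512^2) = 7.220474
Step 2: Project.
Since ||x|| > R, scale = R/||x|| = 5/7.220474 = 0.692475, proj(x) = scale * x
proj(x) = [-3.846768, 0.413615, -1.168344, 2.94385]
Step 3: Dot product.
a^T * proj(x) = 3*(-3.846768) + 5*0.413615 + 2*(-1.168344) - 2*2.94385 = -17.6966


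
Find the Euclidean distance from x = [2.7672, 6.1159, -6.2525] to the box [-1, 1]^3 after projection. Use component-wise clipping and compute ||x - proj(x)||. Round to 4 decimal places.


Project each component onto [-1, 1].
clip(2.7672) = 1.0, clip(6.1159) = 1.0, clip(-6.2525) = -1.0
Projection = [1.0, 1.0, -1.0]
Squared diffs: [3.123, 26.1724, 27.5888]
Distance = sqrt(56.8842) = 7.5422


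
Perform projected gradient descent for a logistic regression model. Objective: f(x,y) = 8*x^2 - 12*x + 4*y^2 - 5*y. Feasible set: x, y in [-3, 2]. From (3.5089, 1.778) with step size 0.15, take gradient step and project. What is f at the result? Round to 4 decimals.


Step 1: Compute gradient at (3.5089, 1.778).
grad_x = 2*8*3.5089 - 12 = 44.1424
grad_y = 2*4*1.778 - 5 = 9.224
Step 2: Gradient step.
x_raw = 3.5089 - 0.15*44.1424 = -3.1125
y_raw = 1.778 - 0.15*9.224 = 0.3944
Step 3: Project onto [-3, 2].
x_proj = clip(-3.1125) = -3.0
y_proj = clip(0.3944) = 0.3944
Step 4: Evaluate f.
f(-3.0, 0.3944) = 106.6502


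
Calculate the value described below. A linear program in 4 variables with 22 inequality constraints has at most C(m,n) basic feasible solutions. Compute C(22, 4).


Each vertex corresponds to some choice of n active constraints out of m, so the number of vertices is at most C(m, n) = m! / (n!(m-n)!).
m = 22, n = 4
Numerator: 22 * 21 * 20 * 19
Denominator: 4! = 24
C(22, 4) = 7315


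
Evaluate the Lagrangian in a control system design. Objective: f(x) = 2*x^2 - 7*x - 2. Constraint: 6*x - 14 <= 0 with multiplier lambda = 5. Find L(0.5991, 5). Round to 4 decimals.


Step 1: Evaluate f(x).
f(0.5991) = 2*0.5991^2 - 7*0.5991 - 2 = -5.4759
Step 2: Evaluate g(x).
g(0.5991) = 6*0.5991 - 14 = -10.4054
Step 3: Compute Lagrangian.
L = -5.4759 + 5*-10.4054 = -57.5029


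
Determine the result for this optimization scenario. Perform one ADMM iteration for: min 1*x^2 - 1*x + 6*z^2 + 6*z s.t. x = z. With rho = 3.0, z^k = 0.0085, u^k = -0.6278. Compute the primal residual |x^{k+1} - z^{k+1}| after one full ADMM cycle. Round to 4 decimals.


ADMM iteration with rho = 3.0, z^k = 0.0085, u^k = -0.6278
Step 1: x-update.
Minimize 1*x^2 - 1*x + (3.0/2)*(x - 0.0085 - 0.6278)^2
FOC: (2*1 + 3.0)*x = 1 + 3.0*(0.0085 + 0.6278)
x^{k+1} = 0.5818
Step 2: z-update.
Minimize 6*z^2 + 6*z + (3.0/2)*(0.5818 - z - 0.6278)^2
FOC: (2*6 + 3.0)*z = -6 + 3.0*(0.5818 - 0.6278)
z^{k+1} = -0.4092
Step 3: u-update.
u^{k+1} = -0.6278 + 0.5818 + 0.4092 = 0.3632
Step 4: Primal residual = |0.5818 + 0.4092| = 0.991


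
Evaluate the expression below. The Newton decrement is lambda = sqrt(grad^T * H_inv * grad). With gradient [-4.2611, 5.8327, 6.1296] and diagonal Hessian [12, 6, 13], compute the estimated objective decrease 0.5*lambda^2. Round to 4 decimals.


Step 1: H is diagonal, so H^(-1) * g = [-0.3551, 0.9721, 0.4715].
Step 2: g^T H^(-1) g = sum_i g_i^2 / H_ii
  = (-4.2611)^2/12 + (5.8327)^2/6 + (6.1296)^2/13
  = 1.5131 + 5.6701 + 2.8902 = 10.0733
Step 3: Objective decrease = 0.5 * g^T H^(-1) g = 5.0366


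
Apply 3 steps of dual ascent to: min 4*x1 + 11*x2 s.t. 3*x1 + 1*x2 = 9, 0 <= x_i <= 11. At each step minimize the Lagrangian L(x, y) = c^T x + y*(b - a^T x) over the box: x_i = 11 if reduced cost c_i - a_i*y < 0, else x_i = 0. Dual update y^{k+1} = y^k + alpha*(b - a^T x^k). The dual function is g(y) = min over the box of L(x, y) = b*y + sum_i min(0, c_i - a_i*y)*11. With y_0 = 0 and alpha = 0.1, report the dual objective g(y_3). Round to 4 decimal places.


Dual ascent for LP: min 4*x1 + 11*x2, 3*x1 + 1*x2 = 9, 0 <= x_i <= 11
Step 1: y^k = 0.0, reduced costs: (4.0, 11.0)
  x^k = (0.0, 0.0), subgradient = b - a^T x = 9.0
  y^{k+1} = 0.0 + 0.1*9.0 = 0.9
Step 2: y^k = 0.9, reduced costs: (1.3, 10.1)
  x^k = (0.0, 0.0), subgradient = b - a^T x = 9.0
  y^{k+1} = 0.9 + 0.1*9.0 = 1.8
Step 3: y^k = 1.8, reduced costs: (-1.4, 9.2)
  x^k = (11.0, 0.0), subgradient = b - a^T x = -24.0
  y^{k+1} = 1.8 + 0.1*-24.0 = -0.6
Dual objective at y_3 = -0.6: reduced costs (5.8, 11.6), box minimizer x = (0.0, 0.0)
g(y_3) = b*y + (c1 - a1*y)*x1 + (c2 - a2*y)*x2 = 9*(-0.6) + 5.8*0.0 + 11.6*0.0 = -5.4 + 0.0 + 0.0 = -5.4


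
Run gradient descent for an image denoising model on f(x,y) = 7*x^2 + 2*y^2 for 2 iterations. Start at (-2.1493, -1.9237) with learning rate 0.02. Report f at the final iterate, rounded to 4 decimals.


Gradient descent on f(x,y) = 7*x^2 + 2*y^2.
Starting point: (-2.1493, -1.9237), alpha = 0.02
Step 1: grad_x = 2*7*-2.1493 = -30.0902, grad_y = 2*2*-1.9237 = -7.6948
  x_1 = -2.1493 - 0.02*-30.0902 = -1.5475
  y_1 = -1.9237 - 0.02*-7.6948 = -1.7698
Step 2: grad_x = 2*7*-1.5475 = -21.6649, grad_y = 2*2*-1.7698 = -7.0792
  x_2 = -1.5475 - 0.02*-21.6649 = -1.1142
  y_2 = -1.7698 - 0.02*-7.0792 = -1.6282
f(-1.1142, -1.6282) = 7*(-1.1142)^2 + 2*(-1.6282)^2 = 13.9922


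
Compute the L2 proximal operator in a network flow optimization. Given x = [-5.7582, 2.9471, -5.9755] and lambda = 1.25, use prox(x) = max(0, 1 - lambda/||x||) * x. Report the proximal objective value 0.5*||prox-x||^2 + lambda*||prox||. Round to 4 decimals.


Step 1: Compute ||x||.
||x|| = 8.8062
Step 2: Compute scaling factor.
scale = max(0, 1 - 1.25/8.8062) = 0.8581
Step 3: prox(x) = [-4.9408, 2.5288, -5.1273]
||prox(x)|| = 7.5562
Step 4: Proximal objective.
0.5*||prox-x||^2 = 0.7813
lambda*||prox|| = 9.4453
Total = 10.2265


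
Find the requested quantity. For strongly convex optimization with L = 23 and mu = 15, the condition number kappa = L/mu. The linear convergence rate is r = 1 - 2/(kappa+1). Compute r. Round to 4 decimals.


Step 1: Compute the condition number.
kappa = L/mu = 23/15 = 1.5333
Step 2: Compute the convergence rate.
r = 1 - 2/(kappa + 1) = 1 - 2*mu/(L + mu) = (L - mu)/(L + mu) = 8/38 = 0.2105


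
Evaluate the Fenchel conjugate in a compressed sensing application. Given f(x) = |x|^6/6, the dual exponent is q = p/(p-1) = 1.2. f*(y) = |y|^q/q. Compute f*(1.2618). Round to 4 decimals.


The conjugate exponent q satisfies 1/p + 1/q = 1.
p = 6, so q = 6/(6 - 1) = 1.2
|y|^q = 1.2618^1.2 = 1.3219
f*(1.2618) = 1.3219 / 1.2 = 1.1016


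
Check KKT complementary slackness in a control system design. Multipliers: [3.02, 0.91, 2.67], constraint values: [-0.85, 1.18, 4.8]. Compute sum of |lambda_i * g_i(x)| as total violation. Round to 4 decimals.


KKT complementary slackness check:
lambda_1 * g_1 = 3.02 * -0.85 = -2.567
lambda_2 * g_2 = 0.91 * 1.18 = 1.0738
lambda_3 * g_3 = 2.67 * 4.8 = 12.816
Total violation = 2.567 + 1.0738 + 12.816 = 16.4568


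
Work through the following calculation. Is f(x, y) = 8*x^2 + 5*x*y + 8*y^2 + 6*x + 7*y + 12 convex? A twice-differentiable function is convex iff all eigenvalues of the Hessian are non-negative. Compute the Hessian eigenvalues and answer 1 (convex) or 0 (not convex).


The Hessian of f(x,y) = 8*x^2 + 5*x*y + 8*y^2 + 6*x + 7*y + 12 is:
H = [[16, 5], [5, 16]]
Trace = 16 + 16 = 32
Determinant = 16*16 - (5)^2 = 231
Discriminant = (32)^2 - 4*231 = 100.0
Eigenvalues: lambda_1 = 11.0, lambda_2 = 21.0
The function is convex.

1


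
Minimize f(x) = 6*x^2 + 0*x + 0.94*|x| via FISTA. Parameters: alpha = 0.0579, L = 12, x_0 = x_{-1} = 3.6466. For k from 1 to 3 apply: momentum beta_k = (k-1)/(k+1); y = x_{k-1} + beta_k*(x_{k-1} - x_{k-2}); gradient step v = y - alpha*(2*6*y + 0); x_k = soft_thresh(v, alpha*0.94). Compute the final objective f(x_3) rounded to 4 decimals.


FISTA on f(x) = 6*x^2 + 0*x + 0.94*|x|
L = 12, alpha = 0.0579
Iteration 1: beta = 0.0, y = 3.6466 + 0.0*(3.6466 - 3.6466) = 3.6466
  grad(y) = 43.7592, v = y - alpha*grad = 1.1129
  prox(v) = soft_thresh(1.1129, 0.0544) = 1.0585
Iteration 2: beta = 0.3333, y = 1.0585 + 0.3333*(1.0585 - 3.6466) = 0.1958
  grad(y) = 2.3499, v = y - alpha*grad = 0.0598
  prox(v) = soft_thresh(0.0598, 0.0544) = 0.0053
Iteration 3: beta = 0.5, y = 0.0053 + 0.5*(0.0053 - 1.0585) = -0.5212
  grad(y) = -6.255, v = y - alpha*grad = -0.1591
  prox(v) = soft_thresh(-0.1591, 0.0544) = -0.1047
f(x_3) = 6*(-0.1047)^2 + 0*(-0.1047) + 0.94*|-0.1047| = 0.1641


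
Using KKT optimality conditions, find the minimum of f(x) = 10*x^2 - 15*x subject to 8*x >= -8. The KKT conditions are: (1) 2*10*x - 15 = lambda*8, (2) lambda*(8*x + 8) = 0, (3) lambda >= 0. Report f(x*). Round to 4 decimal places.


Step 1: Try lambda = 0 (constraint inactive).
Stationarity: 2*10*x - 15 = 0
x* = 15/(2*10) = 0.75
Check constraint: 8*0.75 = 6.0 >= -8 -- satisfied.
Step 2: Compute optimal value.
f(x*) = 10*0.75^2 - 15*0.75 = -5.625


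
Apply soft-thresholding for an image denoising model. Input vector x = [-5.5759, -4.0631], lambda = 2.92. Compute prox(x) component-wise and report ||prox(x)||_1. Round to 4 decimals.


Soft-thresholding with lambda = 2.92:
prox(-5.5759) = sign(-5.5759)*max(|-5.5759| - 2.92, 0) = -2.6559
prox(-4.0631) = sign(-4.0631)*max(|-4.0631| - 2.92, 0) = -1.1431
prox(x) = [-2.6559, -1.1431]
||prox(x)||_1 = 2.6559 + 1.1431 = 3.799


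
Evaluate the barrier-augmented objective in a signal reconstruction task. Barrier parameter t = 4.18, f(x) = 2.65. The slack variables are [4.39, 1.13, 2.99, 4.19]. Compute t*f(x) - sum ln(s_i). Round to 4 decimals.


Step 1: Compute log-barrier.
ln values: [1.4793, 0.1222, 1.0953, 1.4327]
phi = -(1.4793 + 0.1222 + 1.0953 + 1.4327) = -4.1295
Step 2: Compute augmented objective.
t*f(x) = 4.18*2.65 = 11.077
Total = 11.077 - 4.1295 = 6.9475


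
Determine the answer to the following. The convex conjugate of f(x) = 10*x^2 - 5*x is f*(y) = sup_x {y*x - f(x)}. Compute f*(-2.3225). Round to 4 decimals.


f*(y) = sup_x {y*x - a*x^2 - b*x} = sup_x {(y-b)*x - a*x^2}
FOC: (y - b) - 2a*x = 0 => x* = (y - b)/(2a)
x* = (-2.3225 + 5)/(2*10) = 0.1339
f*(-2.3225) = (y-b)^2/(4a) = (-2.3225 + 5)^2/(4*10)
= 7.169/40 = 0.1792


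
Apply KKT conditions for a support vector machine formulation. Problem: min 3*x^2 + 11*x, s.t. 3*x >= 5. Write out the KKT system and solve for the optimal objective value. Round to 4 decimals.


Step 1: Try lambda = 0 (constraint inactive).
x_unc = -11/(2*3) = -1.8333
Check: 3*-1.8333 = -5.4999 < 5 -- violated!
Step 2: Constraint must be active: 3*x = 5
x* = 5/3 = 1.6667 (rounded; the exact value 5/3 is used below)
lambda = (2*3*(5/3) + 11)/3 = 7.0
Step 3: Compute optimal value.
f(x*) = 3*(5/3)^2 + 11*(5/3) = 26.6667


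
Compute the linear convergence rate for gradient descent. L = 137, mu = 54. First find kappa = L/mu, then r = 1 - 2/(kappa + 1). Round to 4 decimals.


Step 1: Compute the condition number.
kappa = L/mu = 137/54 = 2.537
Step 2: Compute the convergence rate.
r = 1 - 2/(kappa + 1) = 1 - 2*mu/(L + mu) = (L - mu)/(L + mu) = 83/191 = 0.4346


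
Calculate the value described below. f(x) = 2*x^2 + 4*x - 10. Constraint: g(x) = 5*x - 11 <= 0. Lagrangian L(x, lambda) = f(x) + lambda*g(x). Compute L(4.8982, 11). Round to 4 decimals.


Step 1: Evaluate f(x).
f(4.8982) = 2*4.8982^2 + 4*4.8982 - 10 = 57.5775
Step 2: Evaluate g(x).
g(4.8982) = 5*4.8982 - 11 = 13.491
Step 3: Compute Lagrangian.
L = 57.5775 + 11*13.491 = 205.9785


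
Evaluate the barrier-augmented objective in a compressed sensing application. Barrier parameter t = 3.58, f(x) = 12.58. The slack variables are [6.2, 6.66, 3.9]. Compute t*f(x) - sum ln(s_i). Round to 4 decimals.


Step 1: Compute log-barrier.
ln values: [1.8245, 1.8961, 1.361]
phi = -(1.8245 + 1.8961 + 1.361) = -5.0816
Step 2: Compute augmented objective.
t*f(x) = 3.58*12.58 = 45.0364
Total = 45.0364 - 5.0816 = 39.9548


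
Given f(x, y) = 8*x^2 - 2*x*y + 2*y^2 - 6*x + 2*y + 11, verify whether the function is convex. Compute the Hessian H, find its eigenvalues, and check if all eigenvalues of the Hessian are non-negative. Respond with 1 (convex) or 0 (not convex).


The Hessian of f(x,y) = 8*x^2 - 2*x*y + 2*y^2 - 6*x + 2*y + 11 is:
H = [[16, -2], [-2, 4]]
Trace = 16 + 4 = 20
Determinant = 16*4 - (-2)^2 = 60
Discriminant = (20)^2 - 4*60 = 160.0
Eigenvalues: lambda_1 = 3.6754, lambda_2 = 16.3246
The function is convex.

1


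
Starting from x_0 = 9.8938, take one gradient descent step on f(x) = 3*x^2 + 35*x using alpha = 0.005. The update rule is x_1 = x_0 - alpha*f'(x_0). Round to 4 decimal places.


We compute the gradient at x_0 and apply the update.
f'(x) = 6*x + 35
f'(9.8938) = 6*9.8938 + 35 = 94.3628
x_1 = 9.8938 - 0.005*94.3628 = 9.422


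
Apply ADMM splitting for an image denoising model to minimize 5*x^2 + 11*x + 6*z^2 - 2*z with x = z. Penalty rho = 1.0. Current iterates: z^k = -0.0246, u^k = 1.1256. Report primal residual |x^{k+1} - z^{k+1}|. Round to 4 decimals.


ADMM iteration with rho = 1.0, z^k = -0.0246, u^k = 1.1256
Step 1: x-update.
Minimize 5*x^2 + 11*x + (1.0/2)*(x + 0.0246 + 1.1256)^2
FOC: (2*5 + 1.0)*x = -11 + 1.0*(-0.0246 - 1.1256)
x^{k+1} = -1.1046
Step 2: z-update.
Minimize 6*z^2 - 2*z + (1.0/2)*(-1.1046 - z + 1.1256)^2
FOC: (2*6 + 1.0)*z = 2 + 1.0*(-1.1046 + 1.1256)
z^{k+1} = 0.1555
Step 3: u-update.
u^{k+1} = 1.1256 - 1.1046 - 0.1555 = -0.1344
Step 4: Primal residual = |-1.1046 - 0.1555| = 1.26


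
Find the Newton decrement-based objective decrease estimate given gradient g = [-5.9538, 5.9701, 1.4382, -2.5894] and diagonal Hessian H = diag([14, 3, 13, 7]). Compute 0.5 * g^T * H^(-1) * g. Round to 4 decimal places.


Step 1: H is diagonal, so H^(-1) * g = [-0.4253, 1.99, 0.1106, -0.3699].
Step 2: g^T H^(-1) g = sum_i g_i^2 / H_ii
  = (-5.9538)^2/14 + (5.9701)^2/3 + (1.4382)^2/13 + (-2.5894)^2/7
  = 2.532 + 11.8807 + 0.1591 + 0.9579 = 15.5296
Step 3: Objective decrease = 0.5 * g^T H^(-1) g = 7.7648


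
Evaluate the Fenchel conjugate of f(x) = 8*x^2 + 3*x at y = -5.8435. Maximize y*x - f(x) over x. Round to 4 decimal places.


f*(y) = sup_x {y*x - a*x^2 - b*x} = sup_x {(y-b)*x - a*x^2}
FOC: (y - b) - 2a*x = 0 => x* = (y - b)/(2a)
x* = (-5.8435 - 3)/(2*8) = -0.5527
f*(-5.8435) = (y-b)^2/(4a) = (-5.8435 - 3)^2/(4*8)
= 78.2075/32 = 2.444


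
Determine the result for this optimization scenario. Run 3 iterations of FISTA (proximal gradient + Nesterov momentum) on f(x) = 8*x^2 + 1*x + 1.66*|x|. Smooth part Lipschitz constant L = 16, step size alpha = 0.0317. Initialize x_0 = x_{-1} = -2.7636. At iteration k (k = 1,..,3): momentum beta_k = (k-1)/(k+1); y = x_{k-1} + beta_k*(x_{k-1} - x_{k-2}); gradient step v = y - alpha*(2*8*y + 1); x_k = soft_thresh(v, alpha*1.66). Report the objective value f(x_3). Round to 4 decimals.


FISTA on f(x) = 8*x^2 + 1*x + 1.66*|x|
L = 16, alpha = 0.0317
Iteration 1: beta = 0.0, y = -2.7636 + 0.0*(-2.7636 + 2.7636) = -2.7636
  grad(y) = -43.2176, v = y - alpha*grad = -1.3936
  prox(v) = soft_thresh(-1.3936, 0.0526) = -1.341
Iteration 2: beta = 0.3333, y = -1.341 + 0.3333*(-1.341 + 2.7636) = -0.8668
  grad(y) = -12.8684, v = y - alpha*grad = -0.4588
  prox(v) = soft_thresh(-0.4588, 0.0526) = -0.4062
Iteration 3: beta = 0.5, y = -0.4062 + 0.5*(-0.4062 + 1.341) = 0.0612
  grad(y) = 1.9785, v = y - alpha*grad = -0.0016
  prox(v) = soft_thresh(-0.0016, 0.0526) = 0.0
f(x_3) = 8*0.0^2 + 1*0.0 + 1.66*|0.0| = 0.0


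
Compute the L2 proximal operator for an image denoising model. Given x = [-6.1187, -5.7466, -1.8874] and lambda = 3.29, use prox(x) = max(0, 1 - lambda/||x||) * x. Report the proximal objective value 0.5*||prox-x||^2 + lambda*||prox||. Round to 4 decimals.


Step 1: Compute ||x||.
||x|| = 8.6037
Step 2: Compute scaling factor.
scale = max(0, 1 - 3.29/8.6037) = 0.6176
Step 3: prox(x) = [-3.779, -3.5491, -1.1657]
||prox(x)|| = 5.3137
Step 4: Proximal objective.
0.5*||prox-x||^2 = 5.4121
lambda*||prox|| = 17.4821
Total = 22.8942


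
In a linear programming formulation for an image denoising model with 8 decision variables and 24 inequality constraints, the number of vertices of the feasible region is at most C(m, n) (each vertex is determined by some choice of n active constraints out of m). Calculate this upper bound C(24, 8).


Each vertex corresponds to some choice of n active constraints out of m, so the number of vertices is at most C(m, n) = m! / (n!(m-n)!).
m = 24, n = 8
Numerator: 24 * 23 * 22 * 21 * 20 * 19 * 18 * 17
Denominator: 8! = 40320
C(24, 8) = 735471


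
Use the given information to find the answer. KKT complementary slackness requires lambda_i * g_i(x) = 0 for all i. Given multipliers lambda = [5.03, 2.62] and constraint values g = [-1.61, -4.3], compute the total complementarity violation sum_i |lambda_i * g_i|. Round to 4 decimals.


KKT complementary slackness check:
lambda_1 * g_1 = 5.03 * -1.61 = -8.0983
lambda_2 * g_2 = 2.62 * -4.3 = -11.266
Total violation = 8.0983 + 11.266 = 19.3643


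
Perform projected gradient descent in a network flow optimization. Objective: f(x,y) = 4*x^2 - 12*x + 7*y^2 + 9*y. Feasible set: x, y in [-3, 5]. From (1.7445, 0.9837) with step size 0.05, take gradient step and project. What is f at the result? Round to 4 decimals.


Step 1: Compute gradient at (1.7445, 0.9837).
grad_x = 2*4*1.7445 - 12 = 1.956
grad_y = 2*7*0.9837 + 9 = 22.7718
Step 2: Gradient step.
x_raw = 1.7445 - 0.05*1.956 = 1.6467
y_raw = 0.9837 - 0.05*22.7718 = -0.1549
Step 3: Project onto [-3, 5].
x_proj = clip(1.6467) = 1.6467
y_proj = clip(-0.1549) = -0.1549
Step 4: Evaluate f.
f(1.6467, -0.1549) = -10.14


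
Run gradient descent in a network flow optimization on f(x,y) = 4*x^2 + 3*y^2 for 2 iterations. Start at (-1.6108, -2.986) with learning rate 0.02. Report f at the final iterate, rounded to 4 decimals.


Gradient descent on f(x,y) = 4*x^2 + 3*y^2.
Starting point: (-1.6108, -2.986), alpha = 0.02
Step 1: grad_x = 2*4*-1.6108 = -12.8864, grad_y = 2*3*-2.986 = -17.916
  x_1 = -1.6108 - 0.02*-12.8864 = -1.3531
  y_1 = -2.986 - 0.02*-17.916 = -2.6277
Step 2: grad_x = 2*4*-1.3531 = -10.8246, grad_y = 2*3*-2.6277 = -15.7661
  x_2 = -1.3531 - 0.02*-10.8246 = -1.1366
  y_2 = -2.6277 - 0.02*-15.7661 = -2.3124
f(-1.1366, -2.3124) = 4*(-1.1366)^2 + 3*(-2.3124)^2 = 21.2083


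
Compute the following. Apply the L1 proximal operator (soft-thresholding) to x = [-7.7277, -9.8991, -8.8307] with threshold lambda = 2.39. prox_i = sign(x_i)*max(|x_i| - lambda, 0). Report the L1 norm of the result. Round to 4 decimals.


Soft-thresholding with lambda = 2.39:
prox(-7.7277) = sign(-7.7277)*max(|-7.7277| - 2.39, 0) = -5.3377
prox(-9.8991) = sign(-9.8991)*max(|-9.8991| - 2.39, 0) = -7.5091
prox(-8.8307) = sign(-8.8307)*max(|-8.8307| - 2.39, 0) = -6.4407
prox(x) = [-5.3377, -7.5091, -6.4407]
||prox(x)||_1 = 5.3377 + 7.5091 + 6.4407 = 19.2875


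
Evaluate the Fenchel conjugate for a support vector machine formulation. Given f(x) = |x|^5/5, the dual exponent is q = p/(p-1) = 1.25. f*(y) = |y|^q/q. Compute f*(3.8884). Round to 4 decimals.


The conjugate exponent q satisfies 1/p + 1/q = 1.
p = 5, so q = 5/(5 - 1) = 1.25
|y|^q = 3.8884^1.25 = 5.4603
f*(3.8884) = 5.4603 / 1.25 = 4.3682


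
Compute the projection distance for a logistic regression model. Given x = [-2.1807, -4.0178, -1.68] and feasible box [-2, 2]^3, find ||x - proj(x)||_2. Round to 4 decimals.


Project each component onto [-2, 2].
clip(-2.1807) = -2.0, clip(-4.0178) = -2.0, clip(-1.68) = -1.68
Projection = [-2.0, -2.0, -1.68]
Squared diffs: [0.0327, 4.0715, 0.0]
Distance = sqrt(4.1042) = 2.0259


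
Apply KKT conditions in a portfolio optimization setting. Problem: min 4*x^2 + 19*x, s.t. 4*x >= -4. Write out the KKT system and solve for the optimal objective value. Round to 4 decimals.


Step 1: Try lambda = 0 (constraint inactive).
x_unc = -19/(2*4) = -2.375
Check: 4*-2.375 = -9.5 < -4 -- violated!
Step 2: Constraint must be active: 4*x = -4
x* = -4/4 = -1.0
lambda = (2*4*(-1.0) + 19)/4 = 2.75
Step 3: Compute optimal value.
f(x*) = 4*(-1.0)^2 + 19*(-1.0) = -15.0


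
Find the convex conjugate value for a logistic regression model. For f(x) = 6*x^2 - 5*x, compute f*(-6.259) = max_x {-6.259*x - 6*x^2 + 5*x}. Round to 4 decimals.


f*(y) = sup_x {y*x - a*x^2 - b*x} = sup_x {(y-b)*x - a*x^2}
FOC: (y - b) - 2a*x = 0 => x* = (y - b)/(2a)
x* = (-6.259 + 5)/(2*6) = -0.1049
f*(-6.259) = (y-b)^2/(4a) = (-6.259 + 5)^2/(4*6)
= 1.5851/24 = 0.066


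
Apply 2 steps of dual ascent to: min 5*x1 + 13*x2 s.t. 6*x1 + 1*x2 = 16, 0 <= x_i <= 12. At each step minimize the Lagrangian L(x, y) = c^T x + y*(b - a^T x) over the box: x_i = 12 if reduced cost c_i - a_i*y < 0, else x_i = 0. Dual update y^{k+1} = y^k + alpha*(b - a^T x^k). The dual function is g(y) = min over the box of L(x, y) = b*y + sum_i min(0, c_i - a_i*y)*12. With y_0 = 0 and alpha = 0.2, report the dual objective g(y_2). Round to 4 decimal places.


Dual ascent for LP: min 5*x1 + 13*x2, 6*x1 + 1*x2 = 16, 0 <= x_i <= 12
Step 1: y^k = 0.0, reduced costs: (5.0, 13.0)
  x^k = (0.0, 0.0), subgradient = b - a^T x = 16.0
  y^{k+1} = 0.0 + 0.2*16.0 = 3.2
Step 2: y^k = 3.2, reduced costs: (-14.2, 9.8)
  x^k = (12.0, 0.0), subgradient = b - a^T x = -56.0
  y^{k+1} = 3.2 + 0.2*-56.0 = -8.0
Dual objective at y_2 = -8.0: reduced costs (53.0, 21.0), box minimizer x = (0.0, 0.0)
g(y_2) = b*y + (c1 - a1*y)*x1 + (c2 - a2*y)*x2 = 16*(-8.0) + 53.0*0.0 + 21.0*0.0 = -128.0 + 0.0 + 0.0 = -128.0


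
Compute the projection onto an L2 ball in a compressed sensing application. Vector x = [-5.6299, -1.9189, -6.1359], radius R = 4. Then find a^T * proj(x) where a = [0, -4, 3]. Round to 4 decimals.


Step 1: Compute ||x|| (intermediates to 6 decimals).
||x|| = sqrt((-5.6299)^2 + (-1.9189)^2 + (-6.1359)^2) = 8.545597
Step 2: Project.
Since ||x|| > R, scale = R/||x|| = 4/8.545597 = 0.468077, proj(x) = scale * x
proj(x) = [-2.635227, -0.898193, -2.872074]
Step 3: Dot product.
a^T * proj(x) = 0*(-2.635227) - 4*(-0.898193) + 3*(-2.872074) = -5.0235


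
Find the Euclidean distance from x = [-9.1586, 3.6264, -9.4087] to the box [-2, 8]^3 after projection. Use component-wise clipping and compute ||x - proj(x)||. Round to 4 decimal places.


Project each component onto [-2, 8].
clip(-9.1586) = -2.0, clip(3.6264) = 3.6264, clip(-9.4087) = -2.0
Projection = [-2.0, 3.6264, -2.0]
Squared diffs: [51.2456, 0.0, 54.8888]
Distance = sqrt(106.1344) = 10.3022


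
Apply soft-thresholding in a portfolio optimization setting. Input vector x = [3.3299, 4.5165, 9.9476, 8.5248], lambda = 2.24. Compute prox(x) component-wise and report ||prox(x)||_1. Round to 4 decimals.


Soft-thresholding with lambda = 2.24:
prox(3.3299) = sign(3.3299)*max(|3.3299| - 2.24, 0) = 1.0899
prox(4.5165) = sign(4.5165)*max(|4.5165| - 2.24, 0) = 2.2765
prox(9.9476) = sign(9.9476)*max(|9.9476| - 2.24, 0) = 7.7076
prox(8.5248) = sign(8.5248)*max(|8.5248| - 2.24, 0) = 6.2848
prox(x) = [1.0899, 2.2765, 7.7076, 6.2848]
||prox(x)||_1 = 1.0899 + 2.2765 + 7.7076 + 6.2848 = 17.3588


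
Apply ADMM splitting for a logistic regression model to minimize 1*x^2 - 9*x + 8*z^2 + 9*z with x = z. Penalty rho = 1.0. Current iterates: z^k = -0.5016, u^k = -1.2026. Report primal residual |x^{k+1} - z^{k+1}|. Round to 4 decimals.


ADMM iteration with rho = 1.0, z^k = -0.5016, u^k = -1.2026
Step 1: x-update.
Minimize 1*x^2 - 9*x + (1.0/2)*(x + 0.5016 - 1.2026)^2
FOC: (2*1 + 1.0)*x = 9 + 1.0*(-0.5016 + 1.2026)
x^{k+1} = 3.2337
Step 2: z-update.
Minimize 8*z^2 + 9*z + (1.0/2)*(3.2337 - z - 1.2026)^2
FOC: (2*8 + 1.0)*z = -9 + 1.0*(3.2337 - 1.2026)
z^{k+1} = -0.4099
Step 3: u-update.
u^{k+1} = -1.2026 + 3.2337 + 0.4099 = 2.441
Step 4: Primal residual = |3.2337 + 0.4099| = 3.6436


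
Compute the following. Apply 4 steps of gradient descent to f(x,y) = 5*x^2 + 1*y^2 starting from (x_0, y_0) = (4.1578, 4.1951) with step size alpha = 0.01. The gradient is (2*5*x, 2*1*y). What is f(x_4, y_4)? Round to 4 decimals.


Gradient descent on f(x,y) = 5*x^2 + 1*y^2.
Starting point: (4.1578, 4.1951), alpha = 0.01
Step 1: grad_x = 2*5*4.1578 = 41.578, grad_y = 2*1*4.1951 = 8.3902
  x_1 = 4.1578 - 0.01*41.578 = 3.742
  y_1 = 4.1951 - 0.01*8.3902 = 4.1112
Step 2: grad_x = 2*5*3.742 = 37.4202, grad_y = 2*1*4.1112 = 8.2224
  x_2 = 3.742 - 0.01*37.4202 = 3.3678
  y_2 = 4.1112 - 0.01*8.2224 = 4.029
Step 3: grad_x = 2*5*3.3678 = 33.6782, grad_y = 2*1*4.029 = 8.0579
  x_3 = 3.3678 - 0.01*33.6782 = 3.031
  y_3 = 4.029 - 0.01*8.0579 = 3.9484
Step 4: grad_x = 2*5*3.031 = 30.3104, grad_y = 2*1*3.9484 = 7.8968
  x_4 = 3.031 - 0.01*30.3104 = 2.7279
  y_4 = 3.9484 - 0.01*7.8968 = 3.8694
f(2.7279, 3.8694) = 5*2.7279^2 + 1*3.8694^2 = 52.1805


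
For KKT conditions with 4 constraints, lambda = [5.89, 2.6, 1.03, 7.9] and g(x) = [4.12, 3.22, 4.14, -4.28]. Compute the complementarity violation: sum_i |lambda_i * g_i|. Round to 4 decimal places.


KKT complementary slackness check:
lambda_1 * g_1 = 5.89 * 4.12 = 24.2668
lambda_2 * g_2 = 2.6 * 3.22 = 8.372
lambda_3 * g_3 = 1.03 * 4.14 = 4.2642
lambda_4 * g_4 = 7.9 * -4.28 = -33.812
Total violation = 24.2668 + 8.372 + 4.2642 + 33.812 = 70.715


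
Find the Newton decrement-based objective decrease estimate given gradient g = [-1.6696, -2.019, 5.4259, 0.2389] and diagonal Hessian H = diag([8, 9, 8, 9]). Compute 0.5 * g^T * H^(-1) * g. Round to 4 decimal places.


Step 1: H is diagonal, so H^(-1) * g = [-0.2087, -0.2243, 0.6782, 0.0265].
Step 2: g^T H^(-1) g = sum_i g_i^2 / H_ii
  = (-1.6696)^2/8 + (-2.019)^2/9 + (5.4259)^2/8 + (0.2389)^2/9
  = 0.3484 + 0.4529 + 3.68 + 0.0063 = 4.4878
Step 3: Objective decrease = 0.5 * g^T H^(-1) g = 2.2439


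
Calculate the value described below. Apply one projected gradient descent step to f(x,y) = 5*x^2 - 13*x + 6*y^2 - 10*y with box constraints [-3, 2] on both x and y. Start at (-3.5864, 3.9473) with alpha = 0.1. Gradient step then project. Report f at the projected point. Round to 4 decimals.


Step 1: Compute gradient at (-3.5864, 3.9473).
grad_x = 2*5*-3.5864 - 13 = -48.864
grad_y = 2*6*3.9473 - 10 = 37.3676
Step 2: Gradient step.
x_raw = -3.5864 - 0.1*-48.864 = 1.3
y_raw = 3.9473 - 0.1*37.3676 = 0.2105
Step 3: Project onto [-3, 2].
x_proj = clip(1.3) = 1.3
y_proj = clip(0.2105) = 0.2105
Step 4: Evaluate f.
f(1.3, 0.2105) = -10.2894


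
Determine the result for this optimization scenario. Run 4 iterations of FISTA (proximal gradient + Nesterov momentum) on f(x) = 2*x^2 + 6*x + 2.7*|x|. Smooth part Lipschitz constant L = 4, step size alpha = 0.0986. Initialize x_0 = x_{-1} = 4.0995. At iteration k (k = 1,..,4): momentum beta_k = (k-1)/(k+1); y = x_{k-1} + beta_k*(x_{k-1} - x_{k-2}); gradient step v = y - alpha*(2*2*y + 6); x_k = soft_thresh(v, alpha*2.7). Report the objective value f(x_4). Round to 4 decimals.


FISTA on f(x) = 2*x^2 + 6*x + 2.7*|x|
L = 4, alpha = 0.0986
Iteration 1: beta = 0.0, y = 4.0995 + 0.0*(4.0995 - 4.0995) = 4.0995
  grad(y) = 22.398, v = y - alpha*grad = 1.8911
  prox(v) = soft_thresh(1.8911, 0.2662) = 1.6248
Iteration 2: beta = 0.3333, y = 1.6248 + 0.3333*(1.6248 - 4.0995) = 0.7999
  grad(y) = 9.1998, v = y - alpha*grad = -0.1072
  prox(v) = soft_thresh(-0.1072, 0.2662) = 0.0
Iteration 3: beta = 0.5, y = 0.0 + 0.5*(0.0 - 1.6248) = -0.8124
  grad(y) = 2.7503, v = y - alpha*grad = -1.0836
  prox(v) = soft_thresh(-1.0836, 0.2662) = -0.8174
Iteration 4: beta = 0.6, y = -0.8174 + 0.6*(-0.8174 - 0.0) = -1.3078
  grad(y) = 0.7688, v = y - alpha*grad = -1.3836
  prox(v) = soft_thresh(-1.3836, 0.2662) = -1.1174
f(x_4) = 2*(-1.1174)^2 + 6*(-1.1174) + 2.7*|-1.1174| = -1.1903


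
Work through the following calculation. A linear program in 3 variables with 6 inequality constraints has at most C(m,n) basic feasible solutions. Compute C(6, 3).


Each vertex corresponds to some choice of n active constraints out of m, so the number of vertices is at most C(m, n) = m! / (n!(m-n)!).
m = 6, n = 3
Numerator: 6 * 5 * 4
Denominator: 3! = 6
C(6, 3) = 20


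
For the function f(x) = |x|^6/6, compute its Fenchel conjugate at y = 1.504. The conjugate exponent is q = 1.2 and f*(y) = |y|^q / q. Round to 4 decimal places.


The conjugate exponent q satisfies 1/p + 1/q = 1.
p = 6, so q = 6/(6 - 1) = 1.2
|y|^q = 1.504^1.2 = 1.6319
f*(1.504) = 1.6319 / 1.2 = 1.3599


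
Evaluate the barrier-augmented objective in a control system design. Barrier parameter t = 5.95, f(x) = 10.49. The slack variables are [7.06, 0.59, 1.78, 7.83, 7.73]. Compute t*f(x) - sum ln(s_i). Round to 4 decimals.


Step 1: Compute log-barrier.
ln values: [1.9544, -0.5276, 0.5766, 2.058, 2.0451]
phi = -(1.9544 - 0.5276 + 0.5766 + 2.058 + 2.0451) = -6.1065
Step 2: Compute augmented objective.
t*f(x) = 5.95*10.49 = 62.4155
Total = 62.4155 - 6.1065 = 56.309


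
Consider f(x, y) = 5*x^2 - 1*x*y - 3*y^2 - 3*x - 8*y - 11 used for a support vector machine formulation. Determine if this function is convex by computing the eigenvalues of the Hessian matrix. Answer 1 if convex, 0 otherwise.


The Hessian of f(x,y) = 5*x^2 - 1*x*y - 3*y^2 - 3*x - 8*y - 11 is:
H = [[10, -1], [-1, -6]]
Trace = 10 - 6 = 4
Determinant = 10*-6 - (-1)^2 = -61
Discriminant = (4)^2 - 4*-61 = 260.0
Eigenvalues: lambda_1 = -6.0623, lambda_2 = 10.0623
The function is not convex.

0


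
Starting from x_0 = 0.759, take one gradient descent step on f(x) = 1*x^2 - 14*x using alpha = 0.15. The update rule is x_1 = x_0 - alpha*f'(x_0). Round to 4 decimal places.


We compute the gradient at x_0 and apply the update.
f'(x) = 2*x - 14
f'(0.759) = 2*0.759 - 14 = -12.482
x_1 = 0.759 - 0.15*-12.482 = 2.6313


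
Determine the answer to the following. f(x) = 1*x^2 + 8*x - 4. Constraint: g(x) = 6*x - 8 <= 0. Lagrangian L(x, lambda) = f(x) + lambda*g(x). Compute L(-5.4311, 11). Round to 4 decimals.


Step 1: Evaluate f(x).
f(-5.4311) = 1*(-5.4311)^2 + 8*(-5.4311) - 4 = -17.952
Step 2: Evaluate g(x).
g(-5.4311) = 6*-5.4311 - 8 = -40.5866
Step 3: Compute Lagrangian.
L = -17.952 + 11*-40.5866 = -464.4046


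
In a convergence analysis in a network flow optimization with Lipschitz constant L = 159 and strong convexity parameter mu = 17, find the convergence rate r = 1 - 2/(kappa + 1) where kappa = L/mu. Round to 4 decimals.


Step 1: Compute the condition number.
kappa = L/mu = 159/17 = 9.3529
Step 2: Compute the convergence rate.
r = 1 - 2/(kappa + 1) = 1 - 2*mu/(L + mu) = (L - mu)/(L + mu) = 142/176 = 0.8068


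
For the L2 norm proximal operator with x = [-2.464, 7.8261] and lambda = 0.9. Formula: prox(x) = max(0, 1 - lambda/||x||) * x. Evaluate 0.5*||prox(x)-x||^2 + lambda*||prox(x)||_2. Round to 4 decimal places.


Step 1: Compute ||x||.
||x|| = 8.2048
Step 2: Compute scaling factor.
scale = max(0, 1 - 0.9/8.2048) = 0.8903
Step 3: prox(x) = [-2.1937, 6.9676]
||prox(x)|| = 7.3048
Step 4: Proximal objective.
0.5*||prox-x||^2 = 0.405
lambda*||prox|| = 6.5743
Total = 6.9793


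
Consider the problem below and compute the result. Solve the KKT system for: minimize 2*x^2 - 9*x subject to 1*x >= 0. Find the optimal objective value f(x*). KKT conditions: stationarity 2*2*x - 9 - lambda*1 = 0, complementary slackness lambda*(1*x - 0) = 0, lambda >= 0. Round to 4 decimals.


Step 1: Try lambda = 0 (constraint inactive).
Stationarity: 2*2*x - 9 = 0
x* = 9/(2*2) = 2.25
Check constraint: 1*2.25 = 2.25 >= 0 -- satisfied.
Step 2: Compute optimal value.
f(x*) = 2*2.25^2 - 9*2.25 = -10.125


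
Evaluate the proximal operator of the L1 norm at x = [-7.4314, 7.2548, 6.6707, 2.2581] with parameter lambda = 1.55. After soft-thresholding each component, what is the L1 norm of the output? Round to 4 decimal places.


Soft-thresholding with lambda = 1.55:
prox(-7.4314) = sign(-7.4314)*max(|-7.4314| - 1.55, 0) = -5.8814
prox(7.2548) = sign(7.2548)*max(|7.2548| - 1.55, 0) = 5.7048
prox(6.6707) = sign(6.6707)*max(|6.6707| - 1.55, 0) = 5.1207
prox(2.2581) = sign(2.2581)*max(|2.2581| - 1.55, 0) = 0.7081
prox(x) = [-5.8814, 5.7048, 5.1207, 0.7081]
||prox(x)||_1 = 5.8814 + 5.7048 + 5.1207 + 0.7081 = 17.415


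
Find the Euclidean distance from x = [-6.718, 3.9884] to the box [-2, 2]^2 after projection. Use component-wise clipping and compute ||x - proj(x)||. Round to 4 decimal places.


Project each component onto [-2, 2].
clip(-6.718) = -2.0, clip(3.9884) = 2.0
Projection = [-2.0, 2.0]
Squared diffs: [22.2595, 3.9537]
Distance = sqrt(26.2132) = 5.1199


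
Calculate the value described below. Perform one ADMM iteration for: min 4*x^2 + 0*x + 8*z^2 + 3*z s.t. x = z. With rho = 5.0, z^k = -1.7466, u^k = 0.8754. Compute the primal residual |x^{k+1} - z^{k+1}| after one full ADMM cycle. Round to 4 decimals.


ADMM iteration with rho = 5.0, z^k = -1.7466, u^k = 0.8754
Step 1: x-update.
Minimize 4*x^2 + 0*x + (5.0/2)*(x + 1.7466 + 0.8754)^2
FOC: (2*4 + 5.0)*x = 0 + 5.0*(-1.7466 - 0.8754)
x^{k+1} = -1.0085
Step 2: z-update.
Minimize 8*z^2 + 3*z + (5.0/2)*(-1.0085 - z + 0.8754)^2
FOC: (2*8 + 5.0)*z = -3 + 5.0*(-1.0085 + 0.8754)
z^{k+1} = -0.1745
Step 3: u-update.
u^{k+1} = 0.8754 - 1.0085 + 0.1745 = 0.0415
Step 4: Primal residual = |-1.0085 + 0.1745| = 0.8339
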